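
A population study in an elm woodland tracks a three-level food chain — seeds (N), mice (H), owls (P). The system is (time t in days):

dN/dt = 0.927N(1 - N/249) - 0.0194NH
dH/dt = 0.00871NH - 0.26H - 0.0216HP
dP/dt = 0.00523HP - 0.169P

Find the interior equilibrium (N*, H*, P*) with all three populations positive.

N* ≈ 80.6, H* ≈ 32.3, P* ≈ 20.5

From dP/dt = 0: 0.00523H* = 0.169, so H* = 32.3.
From dN/dt = 0: 0.927(1 - N*/249) = 0.0194·32.3, giving N* = 249·(1 - 0.676) = 80.6.
From dH/dt = 0: 0.00871·80.6 - 0.26 = 0.0216P*, so P* = 0.442/0.0216 = 20.5.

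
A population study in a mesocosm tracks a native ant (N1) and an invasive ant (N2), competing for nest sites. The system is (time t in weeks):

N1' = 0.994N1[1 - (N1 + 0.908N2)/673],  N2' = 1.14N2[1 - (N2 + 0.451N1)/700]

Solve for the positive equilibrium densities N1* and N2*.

N1* ≈ 63.3, N2* ≈ 671

Setting both brackets to zero gives the nullclines N1 + 0.908N2 = 673 and 0.451N1 + N2 = 700.
Substituting N2 = 700 - 0.451N1 into the first: N1(1 - 0.908·0.451) = 673 - 0.908·700.
So N1* = 37.4/0.59 = 63.3, and then N2* = 700 - 0.451·63.3 = 671.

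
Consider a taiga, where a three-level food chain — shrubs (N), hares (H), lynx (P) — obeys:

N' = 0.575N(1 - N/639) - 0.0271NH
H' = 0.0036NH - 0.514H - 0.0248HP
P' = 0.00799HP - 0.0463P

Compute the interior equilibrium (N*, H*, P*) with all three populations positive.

N* ≈ 464, H* ≈ 5.79, P* ≈ 46.7

From dP/dt = 0: 0.00799H* = 0.0463, so H* = 5.79.
From dN/dt = 0: 0.575(1 - N*/639) = 0.0271·5.79, giving N* = 639·(1 - 0.273) = 464.
From dH/dt = 0: 0.0036·464 - 0.514 = 0.0248P*, so P* = 1.16/0.0248 = 46.7.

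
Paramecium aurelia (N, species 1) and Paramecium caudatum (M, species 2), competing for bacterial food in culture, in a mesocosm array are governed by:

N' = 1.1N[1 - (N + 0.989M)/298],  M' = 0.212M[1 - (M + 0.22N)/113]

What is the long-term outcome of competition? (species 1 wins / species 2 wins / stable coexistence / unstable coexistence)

stable coexistence

Compare the nullcline intercepts: K1/α12 = 298/0.989 = 301 > K2 = 113; K2/α21 = 113/0.22 = 514 > K1 = 298.
Since both inequalities hold, each species can invade when rare, so the interior equilibrium is stable.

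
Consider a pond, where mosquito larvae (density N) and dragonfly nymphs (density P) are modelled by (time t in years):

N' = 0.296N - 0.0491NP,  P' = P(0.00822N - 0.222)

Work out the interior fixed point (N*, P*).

N* ≈ 27, P* ≈ 6.03

Set dP/dt = 0 with P > 0: 0.00822N - 0.222 = 0, so N* = 0.222/0.00822 = 27.
Set dN/dt = 0 with N > 0: 0.296 - 0.0491P = 0, so P* = 0.296/0.0491 = 6.03.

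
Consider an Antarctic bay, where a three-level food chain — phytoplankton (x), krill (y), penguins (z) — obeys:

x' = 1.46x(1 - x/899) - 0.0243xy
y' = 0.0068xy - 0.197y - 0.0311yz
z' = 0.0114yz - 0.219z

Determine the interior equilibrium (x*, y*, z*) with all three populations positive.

x* ≈ 612, y* ≈ 19.2, z* ≈ 127

From dz/dt = 0: 0.0114y* = 0.219, so y* = 19.2.
From dx/dt = 0: 1.46(1 - x*/899) = 0.0243·19.2, giving x* = 899·(1 - 0.32) = 612.
From dy/dt = 0: 0.0068·612 - 0.197 = 0.0311z*, so z* = 3.96/0.0311 = 127.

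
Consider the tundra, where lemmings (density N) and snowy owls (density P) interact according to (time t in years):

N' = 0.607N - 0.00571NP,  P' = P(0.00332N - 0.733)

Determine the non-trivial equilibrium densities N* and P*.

Set dP/dt = 0 with P > 0: 0.00332N - 0.733 = 0, so N* = 0.733/0.00332 = 221.
Set dN/dt = 0 with N > 0: 0.607 - 0.00571P = 0, so P* = 0.607/0.00571 = 106.

N* ≈ 221, P* ≈ 106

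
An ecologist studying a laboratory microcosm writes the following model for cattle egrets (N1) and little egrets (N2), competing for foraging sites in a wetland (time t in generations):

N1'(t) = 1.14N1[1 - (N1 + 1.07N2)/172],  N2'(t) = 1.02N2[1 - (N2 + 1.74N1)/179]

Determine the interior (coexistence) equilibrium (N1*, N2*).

N1* ≈ 22.7, N2* ≈ 140

Setting both brackets to zero gives the nullclines N1 + 1.07N2 = 172 and 1.74N1 + N2 = 179.
Substituting N2 = 179 - 1.74N1 into the first: N1(1 - 1.07·1.74) = 172 - 1.07·179.
So N1* = -19.5/-0.862 = 22.7, and then N2* = 179 - 1.74·22.7 = 140.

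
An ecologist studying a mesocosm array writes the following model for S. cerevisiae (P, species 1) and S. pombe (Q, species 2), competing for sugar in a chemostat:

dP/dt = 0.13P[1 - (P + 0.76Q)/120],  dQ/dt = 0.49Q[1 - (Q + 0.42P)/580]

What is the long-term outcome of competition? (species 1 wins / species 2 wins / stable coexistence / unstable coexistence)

Compare the nullcline intercepts: K1/α12 = 120/0.76 = 158 < K2 = 580; K2/α21 = 580/0.42 = 1380 > K1 = 120.
Since the inequalities point opposite ways, species 2 can invade but species 1 cannot.

species 2 excludes species 1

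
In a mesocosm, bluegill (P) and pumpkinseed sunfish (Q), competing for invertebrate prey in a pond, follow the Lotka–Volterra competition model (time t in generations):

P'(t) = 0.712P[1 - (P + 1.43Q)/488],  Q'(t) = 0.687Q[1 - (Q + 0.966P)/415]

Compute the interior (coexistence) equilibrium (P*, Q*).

P* ≈ 276, Q* ≈ 148

Setting both brackets to zero gives the nullclines P + 1.43Q = 488 and 0.966P + Q = 415.
Substituting Q = 415 - 0.966P into the first: P(1 - 1.43·0.966) = 488 - 1.43·415.
So P* = -105/-0.381 = 276, and then Q* = 415 - 0.966·276 = 148.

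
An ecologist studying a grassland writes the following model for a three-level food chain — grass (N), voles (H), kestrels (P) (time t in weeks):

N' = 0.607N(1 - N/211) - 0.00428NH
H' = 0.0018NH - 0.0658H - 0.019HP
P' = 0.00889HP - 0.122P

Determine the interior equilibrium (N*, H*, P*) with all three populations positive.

N* ≈ 191, H* ≈ 13.7, P* ≈ 14.6

From dP/dt = 0: 0.00889H* = 0.122, so H* = 13.7.
From dN/dt = 0: 0.607(1 - N*/211) = 0.00428·13.7, giving N* = 211·(1 - 0.0968) = 191.
From dH/dt = 0: 0.0018·191 - 0.0658 = 0.019P*, so P* = 0.277/0.019 = 14.6.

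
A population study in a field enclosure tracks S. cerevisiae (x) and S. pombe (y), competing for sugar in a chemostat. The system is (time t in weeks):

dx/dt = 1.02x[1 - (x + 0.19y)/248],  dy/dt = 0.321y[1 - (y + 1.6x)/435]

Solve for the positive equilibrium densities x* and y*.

Setting both brackets to zero gives the nullclines x + 0.19y = 248 and 1.6x + y = 435.
Substituting y = 435 - 1.6x into the first: x(1 - 0.19·1.6) = 248 - 0.19·435.
So x* = 165/0.696 = 238, and then y* = 435 - 1.6·238 = 54.9.

x* ≈ 238, y* ≈ 54.9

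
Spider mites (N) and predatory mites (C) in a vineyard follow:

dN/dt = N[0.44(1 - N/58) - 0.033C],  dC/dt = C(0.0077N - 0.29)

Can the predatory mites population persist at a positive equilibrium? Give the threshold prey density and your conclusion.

The predator equation gives dC/dt > 0 only when N > 0.29/0.0077 = 37.7.
Without the predator, N → K = 58. Since 58 > 37.7, the predator can invade and persist.

Threshold N = 37.7; K > 37.7, so yes, the predator persists.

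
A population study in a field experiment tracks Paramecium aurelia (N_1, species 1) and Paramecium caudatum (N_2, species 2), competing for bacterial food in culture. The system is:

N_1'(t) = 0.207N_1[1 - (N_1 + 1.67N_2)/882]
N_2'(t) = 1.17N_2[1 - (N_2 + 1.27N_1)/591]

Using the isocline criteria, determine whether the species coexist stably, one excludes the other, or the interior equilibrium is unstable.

unstable coexistence (outcome depends on initial conditions)

Compare the nullcline intercepts: K1/α12 = 882/1.67 = 528 < K2 = 591; K2/α21 = 591/1.27 = 465 < K1 = 882.
Since both are reversed, neither can invade when rare; the interior point is a saddle.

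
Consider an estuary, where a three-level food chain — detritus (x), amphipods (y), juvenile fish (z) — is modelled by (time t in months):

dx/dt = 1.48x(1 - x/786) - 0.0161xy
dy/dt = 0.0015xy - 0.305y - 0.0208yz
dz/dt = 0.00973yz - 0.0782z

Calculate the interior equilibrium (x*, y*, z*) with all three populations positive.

x* ≈ 717, y* ≈ 8.04, z* ≈ 37.1

From dz/dt = 0: 0.00973y* = 0.0782, so y* = 8.04.
From dx/dt = 0: 1.48(1 - x*/786) = 0.0161·8.04, giving x* = 786·(1 - 0.0874) = 717.
From dy/dt = 0: 0.0015·717 - 0.305 = 0.0208z*, so z* = 0.771/0.0208 = 37.1.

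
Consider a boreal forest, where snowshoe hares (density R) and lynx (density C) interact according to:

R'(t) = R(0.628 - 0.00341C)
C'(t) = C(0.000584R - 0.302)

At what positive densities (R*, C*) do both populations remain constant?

R* ≈ 517, C* ≈ 184

Set dC/dt = 0 with C > 0: 0.000584R - 0.302 = 0, so R* = 0.302/0.000584 = 517.
Set dR/dt = 0 with R > 0: 0.628 - 0.00341C = 0, so C* = 0.628/0.00341 = 184.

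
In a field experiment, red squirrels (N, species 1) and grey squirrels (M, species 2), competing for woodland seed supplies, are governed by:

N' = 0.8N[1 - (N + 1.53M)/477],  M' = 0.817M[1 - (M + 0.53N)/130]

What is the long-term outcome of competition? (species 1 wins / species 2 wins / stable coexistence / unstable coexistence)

species 1 excludes species 2

Compare the nullcline intercepts: K1/α12 = 477/1.53 = 312 > K2 = 130; K2/α21 = 130/0.53 = 245 < K1 = 477.
Since the inequalities point opposite ways, species 1 can invade but species 2 cannot.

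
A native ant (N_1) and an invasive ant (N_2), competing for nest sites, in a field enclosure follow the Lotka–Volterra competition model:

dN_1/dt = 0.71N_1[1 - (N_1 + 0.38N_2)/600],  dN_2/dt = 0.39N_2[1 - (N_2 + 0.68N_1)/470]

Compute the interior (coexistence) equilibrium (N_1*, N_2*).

Setting both brackets to zero gives the nullclines N_1 + 0.38N_2 = 600 and 0.68N_1 + N_2 = 470.
Substituting N_2 = 470 - 0.68N_1 into the first: N_1(1 - 0.38·0.68) = 600 - 0.38·470.
So N_1* = 421/0.742 = 568, and then N_2* = 470 - 0.68·568 = 83.6.

N_1* ≈ 568, N_2* ≈ 83.6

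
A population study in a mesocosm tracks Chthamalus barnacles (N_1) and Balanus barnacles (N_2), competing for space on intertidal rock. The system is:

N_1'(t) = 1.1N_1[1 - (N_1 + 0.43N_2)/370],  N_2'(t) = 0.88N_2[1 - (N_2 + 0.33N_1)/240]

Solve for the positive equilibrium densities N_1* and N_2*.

Setting both brackets to zero gives the nullclines N_1 + 0.43N_2 = 370 and 0.33N_1 + N_2 = 240.
Substituting N_2 = 240 - 0.33N_1 into the first: N_1(1 - 0.43·0.33) = 370 - 0.43·240.
So N_1* = 267/0.858 = 311, and then N_2* = 240 - 0.33·311 = 137.

N_1* ≈ 311, N_2* ≈ 137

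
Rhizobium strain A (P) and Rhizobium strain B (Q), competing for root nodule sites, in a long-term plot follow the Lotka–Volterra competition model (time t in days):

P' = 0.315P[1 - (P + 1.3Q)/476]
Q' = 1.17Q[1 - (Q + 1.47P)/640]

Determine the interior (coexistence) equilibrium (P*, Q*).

Setting both brackets to zero gives the nullclines P + 1.3Q = 476 and 1.47P + Q = 640.
Substituting Q = 640 - 1.47P into the first: P(1 - 1.3·1.47) = 476 - 1.3·640.
So P* = -356/-0.911 = 391, and then Q* = 640 - 1.47·391 = 65.6.

P* ≈ 391, Q* ≈ 65.6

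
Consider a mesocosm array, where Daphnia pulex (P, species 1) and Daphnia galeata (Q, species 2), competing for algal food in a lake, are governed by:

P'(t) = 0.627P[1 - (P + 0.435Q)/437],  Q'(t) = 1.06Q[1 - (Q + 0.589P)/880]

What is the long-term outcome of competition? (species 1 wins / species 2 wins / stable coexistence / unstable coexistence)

stable coexistence

Compare the nullcline intercepts: K1/α12 = 437/0.435 = 1000 > K2 = 880; K2/α21 = 880/0.589 = 1490 > K1 = 437.
Since both inequalities hold, each species can invade when rare, so the interior equilibrium is stable.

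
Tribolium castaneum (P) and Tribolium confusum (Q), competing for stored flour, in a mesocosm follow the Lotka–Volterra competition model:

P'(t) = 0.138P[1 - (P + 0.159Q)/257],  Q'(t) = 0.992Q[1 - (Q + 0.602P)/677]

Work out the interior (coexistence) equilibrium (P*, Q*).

P* ≈ 165, Q* ≈ 578

Setting both brackets to zero gives the nullclines P + 0.159Q = 257 and 0.602P + Q = 677.
Substituting Q = 677 - 0.602P into the first: P(1 - 0.159·0.602) = 257 - 0.159·677.
So P* = 149/0.904 = 165, and then Q* = 677 - 0.602·165 = 578.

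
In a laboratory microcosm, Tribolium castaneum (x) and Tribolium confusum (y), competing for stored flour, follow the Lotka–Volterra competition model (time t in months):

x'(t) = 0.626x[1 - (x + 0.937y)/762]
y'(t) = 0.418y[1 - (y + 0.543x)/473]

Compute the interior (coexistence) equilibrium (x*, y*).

x* ≈ 649, y* ≈ 121

Setting both brackets to zero gives the nullclines x + 0.937y = 762 and 0.543x + y = 473.
Substituting y = 473 - 0.543x into the first: x(1 - 0.937·0.543) = 762 - 0.937·473.
So x* = 319/0.491 = 649, and then y* = 473 - 0.543·649 = 121.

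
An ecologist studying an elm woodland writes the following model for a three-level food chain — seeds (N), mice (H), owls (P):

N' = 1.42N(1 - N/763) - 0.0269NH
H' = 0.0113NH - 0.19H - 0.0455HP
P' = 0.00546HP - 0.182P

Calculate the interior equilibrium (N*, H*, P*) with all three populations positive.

From dP/dt = 0: 0.00546H* = 0.182, so H* = 33.3.
From dN/dt = 0: 1.42(1 - N*/763) = 0.0269·33.3, giving N* = 763·(1 - 0.631) = 281.
From dH/dt = 0: 0.0113·281 - 0.19 = 0.0455P*, so P* = 2.99/0.0455 = 65.7.

N* ≈ 281, H* ≈ 33.3, P* ≈ 65.7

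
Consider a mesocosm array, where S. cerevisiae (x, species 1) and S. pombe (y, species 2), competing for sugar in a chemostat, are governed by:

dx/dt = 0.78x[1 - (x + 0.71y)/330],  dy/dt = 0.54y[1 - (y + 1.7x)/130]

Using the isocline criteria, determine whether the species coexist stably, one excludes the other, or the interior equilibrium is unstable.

species 1 excludes species 2

Compare the nullcline intercepts: K1/α12 = 330/0.71 = 465 > K2 = 130; K2/α21 = 130/1.7 = 76.5 < K1 = 330.
Since the inequalities point opposite ways, species 1 can invade but species 2 cannot.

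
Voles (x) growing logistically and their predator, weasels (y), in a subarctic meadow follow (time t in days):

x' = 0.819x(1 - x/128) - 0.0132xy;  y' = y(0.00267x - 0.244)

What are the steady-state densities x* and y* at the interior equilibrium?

x* ≈ 91.4, y* ≈ 17.7

From dy/dt = 0 with y > 0: 0.00267x* = 0.244, so x* = 91.4.
Substitute into dx/dt = 0: 0.819(1 - 91.4/128) = 0.0132y*.
The bracket is 0.286, giving y* = 0.234/0.0132 = 17.7.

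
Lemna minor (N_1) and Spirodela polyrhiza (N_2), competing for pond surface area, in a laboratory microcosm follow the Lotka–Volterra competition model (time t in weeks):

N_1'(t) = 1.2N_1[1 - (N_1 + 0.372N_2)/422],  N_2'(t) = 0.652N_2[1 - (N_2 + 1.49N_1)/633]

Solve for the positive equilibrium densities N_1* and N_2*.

N_1* ≈ 418, N_2* ≈ 9.47

Setting both brackets to zero gives the nullclines N_1 + 0.372N_2 = 422 and 1.49N_1 + N_2 = 633.
Substituting N_2 = 633 - 1.49N_1 into the first: N_1(1 - 0.372·1.49) = 422 - 0.372·633.
So N_1* = 187/0.446 = 418, and then N_2* = 633 - 1.49·418 = 9.47.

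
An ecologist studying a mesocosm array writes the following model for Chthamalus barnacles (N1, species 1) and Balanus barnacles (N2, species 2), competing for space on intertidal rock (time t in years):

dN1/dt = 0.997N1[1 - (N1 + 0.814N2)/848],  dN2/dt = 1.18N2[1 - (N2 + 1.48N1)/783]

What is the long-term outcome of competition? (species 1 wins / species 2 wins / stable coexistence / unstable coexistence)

Compare the nullcline intercepts: K1/α12 = 848/0.814 = 1040 > K2 = 783; K2/α21 = 783/1.48 = 529 < K1 = 848.
Since the inequalities point opposite ways, species 1 can invade but species 2 cannot.

species 1 excludes species 2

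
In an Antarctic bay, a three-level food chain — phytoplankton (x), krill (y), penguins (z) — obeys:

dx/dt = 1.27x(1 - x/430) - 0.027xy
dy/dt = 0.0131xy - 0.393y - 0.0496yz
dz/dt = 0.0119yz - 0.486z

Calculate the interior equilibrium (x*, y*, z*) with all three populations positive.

x* ≈ 56.6, y* ≈ 40.8, z* ≈ 7.04

From dz/dt = 0: 0.0119y* = 0.486, so y* = 40.8.
From dx/dt = 0: 1.27(1 - x*/430) = 0.027·40.8, giving x* = 430·(1 - 0.868) = 56.6.
From dy/dt = 0: 0.0131·56.6 - 0.393 = 0.0496z*, so z* = 0.349/0.0496 = 7.04.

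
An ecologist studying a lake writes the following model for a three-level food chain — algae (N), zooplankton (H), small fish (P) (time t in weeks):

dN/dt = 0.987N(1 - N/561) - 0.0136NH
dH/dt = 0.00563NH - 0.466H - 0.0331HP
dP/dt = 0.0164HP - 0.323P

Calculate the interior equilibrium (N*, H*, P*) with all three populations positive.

From dP/dt = 0: 0.0164H* = 0.323, so H* = 19.7.
From dN/dt = 0: 0.987(1 - N*/561) = 0.0136·19.7, giving N* = 561·(1 - 0.271) = 409.
From dH/dt = 0: 0.00563·409 - 0.466 = 0.0331P*, so P* = 1.84/0.0331 = 55.4.

N* ≈ 409, H* ≈ 19.7, P* ≈ 55.4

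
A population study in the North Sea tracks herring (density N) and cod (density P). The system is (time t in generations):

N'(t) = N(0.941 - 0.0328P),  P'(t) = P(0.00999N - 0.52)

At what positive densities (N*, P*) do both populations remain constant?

Set dP/dt = 0 with P > 0: 0.00999N - 0.52 = 0, so N* = 0.52/0.00999 = 52.1.
Set dN/dt = 0 with N > 0: 0.941 - 0.0328P = 0, so P* = 0.941/0.0328 = 28.7.

N* ≈ 52.1, P* ≈ 28.7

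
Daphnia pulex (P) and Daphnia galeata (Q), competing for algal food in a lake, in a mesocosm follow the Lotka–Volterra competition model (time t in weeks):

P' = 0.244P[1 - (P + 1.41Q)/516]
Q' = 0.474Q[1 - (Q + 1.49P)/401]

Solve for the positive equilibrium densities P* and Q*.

Setting both brackets to zero gives the nullclines P + 1.41Q = 516 and 1.49P + Q = 401.
Substituting Q = 401 - 1.49P into the first: P(1 - 1.41·1.49) = 516 - 1.41·401.
So P* = -49.4/-1.1 = 44.9, and then Q* = 401 - 1.49·44.9 = 334.

P* ≈ 44.9, Q* ≈ 334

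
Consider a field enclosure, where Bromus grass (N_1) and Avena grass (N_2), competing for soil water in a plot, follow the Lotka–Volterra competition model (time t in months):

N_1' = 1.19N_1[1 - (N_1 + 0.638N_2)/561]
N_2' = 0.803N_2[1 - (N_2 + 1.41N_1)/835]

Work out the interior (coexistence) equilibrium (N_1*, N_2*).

Setting both brackets to zero gives the nullclines N_1 + 0.638N_2 = 561 and 1.41N_1 + N_2 = 835.
Substituting N_2 = 835 - 1.41N_1 into the first: N_1(1 - 0.638·1.41) = 561 - 0.638·835.
So N_1* = 28.3/0.1 = 282, and then N_2* = 835 - 1.41·282 = 438.

N_1* ≈ 282, N_2* ≈ 438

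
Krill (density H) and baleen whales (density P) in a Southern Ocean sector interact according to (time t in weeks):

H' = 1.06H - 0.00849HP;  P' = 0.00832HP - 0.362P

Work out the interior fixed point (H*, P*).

H* ≈ 43.5, P* ≈ 125

Set dP/dt = 0 with P > 0: 0.00832H - 0.362 = 0, so H* = 0.362/0.00832 = 43.5.
Set dH/dt = 0 with H > 0: 1.06 - 0.00849P = 0, so P* = 1.06/0.00849 = 125.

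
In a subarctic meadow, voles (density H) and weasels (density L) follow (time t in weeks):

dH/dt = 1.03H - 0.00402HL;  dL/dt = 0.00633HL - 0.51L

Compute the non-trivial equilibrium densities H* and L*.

Set dL/dt = 0 with L > 0: 0.00633H - 0.51 = 0, so H* = 0.51/0.00633 = 80.6.
Set dH/dt = 0 with H > 0: 1.03 - 0.00402L = 0, so L* = 1.03/0.00402 = 256.

H* ≈ 80.6, L* ≈ 256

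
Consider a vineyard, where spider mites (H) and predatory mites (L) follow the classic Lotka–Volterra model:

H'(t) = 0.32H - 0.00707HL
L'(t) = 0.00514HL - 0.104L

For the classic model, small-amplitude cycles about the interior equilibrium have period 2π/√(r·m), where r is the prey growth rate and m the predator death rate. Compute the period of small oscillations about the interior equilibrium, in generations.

T ≈ 34.4 generations

Here r = 0.32 and m = 0.104, so r·m = 0.0333.
ω = √0.0333 = 0.182 per generation, hence T = 2π/ω ≈ 34.4 generations.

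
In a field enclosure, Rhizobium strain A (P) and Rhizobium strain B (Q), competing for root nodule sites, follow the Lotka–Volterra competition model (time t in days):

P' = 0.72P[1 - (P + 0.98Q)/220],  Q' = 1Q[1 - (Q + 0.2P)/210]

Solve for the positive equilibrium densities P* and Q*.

P* ≈ 17.7, Q* ≈ 206

Setting both brackets to zero gives the nullclines P + 0.98Q = 220 and 0.2P + Q = 210.
Substituting Q = 210 - 0.2P into the first: P(1 - 0.98·0.2) = 220 - 0.98·210.
So P* = 14.2/0.804 = 17.7, and then Q* = 210 - 0.2·17.7 = 206.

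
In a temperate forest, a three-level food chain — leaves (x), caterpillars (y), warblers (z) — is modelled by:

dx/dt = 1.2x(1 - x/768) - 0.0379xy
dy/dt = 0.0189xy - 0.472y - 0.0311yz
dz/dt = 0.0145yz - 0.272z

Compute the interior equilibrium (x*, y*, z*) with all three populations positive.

x* ≈ 313, y* ≈ 18.8, z* ≈ 175

From dz/dt = 0: 0.0145y* = 0.272, so y* = 18.8.
From dx/dt = 0: 1.2(1 - x*/768) = 0.0379·18.8, giving x* = 768·(1 - 0.592) = 313.
From dy/dt = 0: 0.0189·313 - 0.472 = 0.0311z*, so z* = 5.44/0.0311 = 175.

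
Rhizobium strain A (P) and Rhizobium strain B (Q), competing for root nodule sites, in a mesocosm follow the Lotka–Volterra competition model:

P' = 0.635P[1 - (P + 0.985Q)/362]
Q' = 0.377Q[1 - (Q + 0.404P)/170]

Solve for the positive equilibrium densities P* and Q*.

P* ≈ 323, Q* ≈ 39.5

Setting both brackets to zero gives the nullclines P + 0.985Q = 362 and 0.404P + Q = 170.
Substituting Q = 170 - 0.404P into the first: P(1 - 0.985·0.404) = 362 - 0.985·170.
So P* = 195/0.602 = 323, and then Q* = 170 - 0.404·323 = 39.5.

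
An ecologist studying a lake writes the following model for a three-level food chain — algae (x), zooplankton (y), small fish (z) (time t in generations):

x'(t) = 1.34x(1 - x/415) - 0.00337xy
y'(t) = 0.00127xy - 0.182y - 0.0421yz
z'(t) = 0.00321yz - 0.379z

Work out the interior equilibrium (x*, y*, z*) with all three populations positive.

From dz/dt = 0: 0.00321y* = 0.379, so y* = 118.
From dx/dt = 0: 1.34(1 - x*/415) = 0.00337·118, giving x* = 415·(1 - 0.297) = 292.
From dy/dt = 0: 0.00127·292 - 0.182 = 0.0421z*, so z* = 0.189/0.0421 = 4.48.

x* ≈ 292, y* ≈ 118, z* ≈ 4.48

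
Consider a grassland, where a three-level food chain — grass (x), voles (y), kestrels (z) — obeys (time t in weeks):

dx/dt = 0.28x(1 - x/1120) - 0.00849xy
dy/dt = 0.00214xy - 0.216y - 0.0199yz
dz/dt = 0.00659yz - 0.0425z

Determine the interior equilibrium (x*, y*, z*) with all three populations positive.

x* ≈ 901, y* ≈ 6.45, z* ≈ 86

From dz/dt = 0: 0.00659y* = 0.0425, so y* = 6.45.
From dx/dt = 0: 0.28(1 - x*/1120) = 0.00849·6.45, giving x* = 1120·(1 - 0.196) = 901.
From dy/dt = 0: 0.00214·901 - 0.216 = 0.0199z*, so z* = 1.71/0.0199 = 86.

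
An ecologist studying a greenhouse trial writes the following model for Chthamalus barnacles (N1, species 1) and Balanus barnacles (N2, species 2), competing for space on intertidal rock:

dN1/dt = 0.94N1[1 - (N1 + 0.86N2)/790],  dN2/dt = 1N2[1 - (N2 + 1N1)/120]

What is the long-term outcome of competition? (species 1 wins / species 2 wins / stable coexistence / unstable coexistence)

species 1 excludes species 2

Compare the nullcline intercepts: K1/α12 = 790/0.86 = 919 > K2 = 120; K2/α21 = 120/1 = 120 < K1 = 790.
Since the inequalities point opposite ways, species 1 can invade but species 2 cannot.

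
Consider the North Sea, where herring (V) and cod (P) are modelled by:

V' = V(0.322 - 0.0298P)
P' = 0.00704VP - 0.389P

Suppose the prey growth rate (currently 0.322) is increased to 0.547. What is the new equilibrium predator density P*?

At the interior fixed point, setting dV/dt = 0 with V > 0 fixes P* = (prey growth rate)/(VP coefficient) — independent of the other coefficients.
With the change, P* = 0.547/0.0298 = 18.4; it rises from 10.8.

P* ≈ 18.4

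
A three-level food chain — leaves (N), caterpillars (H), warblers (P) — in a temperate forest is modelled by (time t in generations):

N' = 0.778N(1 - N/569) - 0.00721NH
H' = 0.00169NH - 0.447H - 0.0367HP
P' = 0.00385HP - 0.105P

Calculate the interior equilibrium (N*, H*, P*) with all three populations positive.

N* ≈ 425, H* ≈ 27.3, P* ≈ 7.4

From dP/dt = 0: 0.00385H* = 0.105, so H* = 27.3.
From dN/dt = 0: 0.778(1 - N*/569) = 0.00721·27.3, giving N* = 569·(1 - 0.253) = 425.
From dH/dt = 0: 0.00169·425 - 0.447 = 0.0367P*, so P* = 0.272/0.0367 = 7.4.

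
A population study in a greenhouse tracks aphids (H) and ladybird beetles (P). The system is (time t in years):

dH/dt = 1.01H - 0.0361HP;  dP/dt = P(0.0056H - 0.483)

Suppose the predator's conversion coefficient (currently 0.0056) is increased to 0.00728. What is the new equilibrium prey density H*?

H* ≈ 66.3

At the interior fixed point, setting dP/dt = 0 with P > 0 fixes H* = (predator death rate)/(HP coefficient) — independent of the other coefficients.
With the change, H* = 0.483/0.00728 = 66.3; it falls from 86.2.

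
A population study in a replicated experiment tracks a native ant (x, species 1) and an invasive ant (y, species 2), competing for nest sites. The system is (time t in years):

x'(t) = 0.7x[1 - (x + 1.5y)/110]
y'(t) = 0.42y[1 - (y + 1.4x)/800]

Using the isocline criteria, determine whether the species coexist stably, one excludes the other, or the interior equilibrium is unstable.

species 2 excludes species 1

Compare the nullcline intercepts: K1/α12 = 110/1.5 = 73.3 < K2 = 800; K2/α21 = 800/1.4 = 571 > K1 = 110.
Since the inequalities point opposite ways, species 2 can invade but species 1 cannot.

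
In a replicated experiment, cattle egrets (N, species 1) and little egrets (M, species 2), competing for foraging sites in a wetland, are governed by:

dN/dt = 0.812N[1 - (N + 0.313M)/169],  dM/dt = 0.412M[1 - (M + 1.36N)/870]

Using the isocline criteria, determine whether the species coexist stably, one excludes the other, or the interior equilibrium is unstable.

species 2 excludes species 1

Compare the nullcline intercepts: K1/α12 = 169/0.313 = 540 < K2 = 870; K2/α21 = 870/1.36 = 640 > K1 = 169.
Since the inequalities point opposite ways, species 2 can invade but species 1 cannot.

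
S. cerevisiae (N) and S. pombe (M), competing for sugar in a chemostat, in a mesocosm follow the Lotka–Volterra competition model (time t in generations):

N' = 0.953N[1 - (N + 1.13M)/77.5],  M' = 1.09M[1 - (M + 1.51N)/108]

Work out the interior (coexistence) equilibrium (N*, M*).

N* ≈ 63.1, M* ≈ 12.8

Setting both brackets to zero gives the nullclines N + 1.13M = 77.5 and 1.51N + M = 108.
Substituting M = 108 - 1.51N into the first: N(1 - 1.13·1.51) = 77.5 - 1.13·108.
So N* = -44.5/-0.706 = 63.1, and then M* = 108 - 1.51·63.1 = 12.8.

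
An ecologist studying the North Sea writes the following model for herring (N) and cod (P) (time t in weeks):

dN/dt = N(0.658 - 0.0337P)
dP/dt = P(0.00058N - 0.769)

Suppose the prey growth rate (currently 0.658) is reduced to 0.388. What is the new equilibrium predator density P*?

At the interior fixed point, setting dN/dt = 0 with N > 0 fixes P* = (prey growth rate)/(NP coefficient) — independent of the other coefficients.
With the change, P* = 0.388/0.0337 = 11.5; it falls from 19.5.

P* ≈ 11.5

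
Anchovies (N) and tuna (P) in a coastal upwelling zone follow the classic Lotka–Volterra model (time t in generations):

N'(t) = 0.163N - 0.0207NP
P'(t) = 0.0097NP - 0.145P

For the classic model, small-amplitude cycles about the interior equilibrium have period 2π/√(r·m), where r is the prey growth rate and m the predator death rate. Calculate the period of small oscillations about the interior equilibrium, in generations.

T ≈ 40.9 generations

Here r = 0.163 and m = 0.145, so r·m = 0.0236.
ω = √0.0236 = 0.154 per generation, hence T = 2π/ω ≈ 40.9 generations.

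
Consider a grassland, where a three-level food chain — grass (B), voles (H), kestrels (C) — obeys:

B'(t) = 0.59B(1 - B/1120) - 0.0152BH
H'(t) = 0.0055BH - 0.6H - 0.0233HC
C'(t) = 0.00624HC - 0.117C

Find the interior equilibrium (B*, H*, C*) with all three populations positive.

From dC/dt = 0: 0.00624H* = 0.117, so H* = 18.8.
From dB/dt = 0: 0.59(1 - B*/1120) = 0.0152·18.8, giving B* = 1120·(1 - 0.483) = 579.
From dH/dt = 0: 0.0055·579 - 0.6 = 0.0233C*, so C* = 2.58/0.0233 = 111.

B* ≈ 579, H* ≈ 18.8, C* ≈ 111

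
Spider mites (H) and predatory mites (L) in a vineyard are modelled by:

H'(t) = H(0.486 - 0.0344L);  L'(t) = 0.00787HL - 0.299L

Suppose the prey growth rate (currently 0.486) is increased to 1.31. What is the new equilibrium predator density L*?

L* ≈ 38.1

At the interior fixed point, setting dH/dt = 0 with H > 0 fixes L* = (prey growth rate)/(HL coefficient) — independent of the other coefficients.
With the change, L* = 1.31/0.0344 = 38.1; it rises from 14.1.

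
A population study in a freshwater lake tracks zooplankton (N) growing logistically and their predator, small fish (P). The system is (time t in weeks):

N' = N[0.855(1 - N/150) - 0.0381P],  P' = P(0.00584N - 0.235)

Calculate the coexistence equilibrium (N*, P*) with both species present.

N* ≈ 40.2, P* ≈ 16.4

From dP/dt = 0 with P > 0: 0.00584N* = 0.235, so N* = 40.2.
Substitute into dN/dt = 0: 0.855(1 - 40.2/150) = 0.0381P*.
The bracket is 0.732, giving P* = 0.626/0.0381 = 16.4.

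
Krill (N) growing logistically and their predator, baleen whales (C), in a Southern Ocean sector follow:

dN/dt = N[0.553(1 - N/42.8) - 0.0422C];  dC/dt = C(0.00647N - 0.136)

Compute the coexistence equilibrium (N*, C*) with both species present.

From dC/dt = 0 with C > 0: 0.00647N* = 0.136, so N* = 21.
Substitute into dN/dt = 0: 0.553(1 - 21/42.8) = 0.0422C*.
The bracket is 0.509, giving C* = 0.281/0.0422 = 6.67.

N* ≈ 21, C* ≈ 6.67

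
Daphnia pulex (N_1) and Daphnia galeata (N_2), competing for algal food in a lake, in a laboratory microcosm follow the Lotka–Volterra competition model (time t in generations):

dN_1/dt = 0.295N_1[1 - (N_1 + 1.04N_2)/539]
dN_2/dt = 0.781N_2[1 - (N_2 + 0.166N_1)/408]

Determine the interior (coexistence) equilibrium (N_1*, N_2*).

N_1* ≈ 139, N_2* ≈ 385

Setting both brackets to zero gives the nullclines N_1 + 1.04N_2 = 539 and 0.166N_1 + N_2 = 408.
Substituting N_2 = 408 - 0.166N_1 into the first: N_1(1 - 1.04·0.166) = 539 - 1.04·408.
So N_1* = 115/0.827 = 139, and then N_2* = 408 - 0.166·139 = 385.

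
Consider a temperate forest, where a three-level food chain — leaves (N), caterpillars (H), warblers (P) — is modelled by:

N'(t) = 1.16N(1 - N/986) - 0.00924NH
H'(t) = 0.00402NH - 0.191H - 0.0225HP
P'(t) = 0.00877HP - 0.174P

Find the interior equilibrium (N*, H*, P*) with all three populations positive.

N* ≈ 830, H* ≈ 19.8, P* ≈ 140

From dP/dt = 0: 0.00877H* = 0.174, so H* = 19.8.
From dN/dt = 0: 1.16(1 - N*/986) = 0.00924·19.8, giving N* = 986·(1 - 0.158) = 830.
From dH/dt = 0: 0.00402·830 - 0.191 = 0.0225P*, so P* = 3.15/0.0225 = 140.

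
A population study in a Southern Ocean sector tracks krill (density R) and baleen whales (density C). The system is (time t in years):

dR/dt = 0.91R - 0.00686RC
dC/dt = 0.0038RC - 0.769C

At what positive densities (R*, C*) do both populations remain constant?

Set dC/dt = 0 with C > 0: 0.0038R - 0.769 = 0, so R* = 0.769/0.0038 = 202.
Set dR/dt = 0 with R > 0: 0.91 - 0.00686C = 0, so C* = 0.91/0.00686 = 133.

R* ≈ 202, C* ≈ 133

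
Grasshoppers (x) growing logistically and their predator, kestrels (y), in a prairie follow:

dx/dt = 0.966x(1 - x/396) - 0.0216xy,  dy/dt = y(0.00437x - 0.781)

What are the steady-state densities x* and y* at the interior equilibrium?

From dy/dt = 0 with y > 0: 0.00437x* = 0.781, so x* = 179.
Substitute into dx/dt = 0: 0.966(1 - 179/396) = 0.0216y*.
The bracket is 0.549, giving y* = 0.53/0.0216 = 24.5.

x* ≈ 179, y* ≈ 24.5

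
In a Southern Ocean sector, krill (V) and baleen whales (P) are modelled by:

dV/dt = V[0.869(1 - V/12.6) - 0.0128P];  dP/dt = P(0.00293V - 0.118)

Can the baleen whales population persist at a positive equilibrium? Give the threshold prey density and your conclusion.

The predator equation gives dP/dt > 0 only when V > 0.118/0.00293 = 40.3.
Without the predator, V → K = 12.6. Since 12.6 < 40.3, the predator cannot invade.

Threshold V = 40.3; K < 40.3, so no, the predator goes extinct.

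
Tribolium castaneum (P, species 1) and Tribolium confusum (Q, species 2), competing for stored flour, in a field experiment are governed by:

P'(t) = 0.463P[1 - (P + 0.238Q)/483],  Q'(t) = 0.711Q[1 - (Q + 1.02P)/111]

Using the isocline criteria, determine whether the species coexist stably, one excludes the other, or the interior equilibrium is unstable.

species 1 excludes species 2

Compare the nullcline intercepts: K1/α12 = 483/0.238 = 2030 > K2 = 111; K2/α21 = 111/1.02 = 109 < K1 = 483.
Since the inequalities point opposite ways, species 1 can invade but species 2 cannot.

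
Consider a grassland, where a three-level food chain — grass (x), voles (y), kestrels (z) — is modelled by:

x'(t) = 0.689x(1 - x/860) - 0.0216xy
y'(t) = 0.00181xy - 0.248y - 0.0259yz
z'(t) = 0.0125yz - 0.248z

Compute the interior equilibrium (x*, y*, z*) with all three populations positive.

x* ≈ 325, y* ≈ 19.8, z* ≈ 13.1

From dz/dt = 0: 0.0125y* = 0.248, so y* = 19.8.
From dx/dt = 0: 0.689(1 - x*/860) = 0.0216·19.8, giving x* = 860·(1 - 0.622) = 325.
From dy/dt = 0: 0.00181·325 - 0.248 = 0.0259z*, so z* = 0.34/0.0259 = 13.1.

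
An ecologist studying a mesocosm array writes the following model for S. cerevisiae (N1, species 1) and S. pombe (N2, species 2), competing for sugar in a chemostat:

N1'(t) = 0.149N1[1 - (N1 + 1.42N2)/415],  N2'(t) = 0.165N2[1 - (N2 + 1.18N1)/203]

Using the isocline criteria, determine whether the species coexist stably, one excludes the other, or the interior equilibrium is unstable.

Compare the nullcline intercepts: K1/α12 = 415/1.42 = 292 > K2 = 203; K2/α21 = 203/1.18 = 172 < K1 = 415.
Since the inequalities point opposite ways, species 1 can invade but species 2 cannot.

species 1 excludes species 2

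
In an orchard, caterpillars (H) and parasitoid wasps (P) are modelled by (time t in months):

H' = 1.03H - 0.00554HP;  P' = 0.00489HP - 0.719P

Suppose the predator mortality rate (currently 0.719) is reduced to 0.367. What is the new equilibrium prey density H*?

At the interior fixed point, setting dP/dt = 0 with P > 0 fixes H* = (predator death rate)/(HP coefficient) — independent of the other coefficients.
With the change, H* = 0.367/0.00489 = 75.1; it falls from 147.

H* ≈ 75.1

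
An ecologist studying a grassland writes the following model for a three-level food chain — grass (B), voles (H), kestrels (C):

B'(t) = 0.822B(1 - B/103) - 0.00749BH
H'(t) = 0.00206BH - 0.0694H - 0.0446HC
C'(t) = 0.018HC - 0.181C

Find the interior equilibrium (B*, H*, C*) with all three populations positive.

B* ≈ 93.6, H* ≈ 10.1, C* ≈ 2.77

From dC/dt = 0: 0.018H* = 0.181, so H* = 10.1.
From dB/dt = 0: 0.822(1 - B*/103) = 0.00749·10.1, giving B* = 103·(1 - 0.0916) = 93.6.
From dH/dt = 0: 0.00206·93.6 - 0.0694 = 0.0446C*, so C* = 0.123/0.0446 = 2.77.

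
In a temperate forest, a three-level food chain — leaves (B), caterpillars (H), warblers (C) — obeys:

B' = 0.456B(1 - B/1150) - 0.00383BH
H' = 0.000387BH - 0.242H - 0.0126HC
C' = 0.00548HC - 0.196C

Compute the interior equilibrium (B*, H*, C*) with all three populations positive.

B* ≈ 805, H* ≈ 35.8, C* ≈ 5.5

From dC/dt = 0: 0.00548H* = 0.196, so H* = 35.8.
From dB/dt = 0: 0.456(1 - B*/1150) = 0.00383·35.8, giving B* = 1150·(1 - 0.3) = 805.
From dH/dt = 0: 0.000387·805 - 0.242 = 0.0126C*, so C* = 0.0694/0.0126 = 5.5.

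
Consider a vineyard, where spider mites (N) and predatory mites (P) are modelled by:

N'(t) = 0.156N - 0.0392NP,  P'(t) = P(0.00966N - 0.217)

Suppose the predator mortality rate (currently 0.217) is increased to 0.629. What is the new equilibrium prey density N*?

At the interior fixed point, setting dP/dt = 0 with P > 0 fixes N* = (predator death rate)/(NP coefficient) — independent of the other coefficients.
With the change, N* = 0.629/0.00966 = 65.1; it rises from 22.5.

N* ≈ 65.1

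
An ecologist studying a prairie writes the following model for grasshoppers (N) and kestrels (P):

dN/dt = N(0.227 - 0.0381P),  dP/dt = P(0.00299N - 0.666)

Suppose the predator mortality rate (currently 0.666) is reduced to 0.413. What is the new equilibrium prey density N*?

N* ≈ 138

At the interior fixed point, setting dP/dt = 0 with P > 0 fixes N* = (predator death rate)/(NP coefficient) — independent of the other coefficients.
With the change, N* = 0.413/0.00299 = 138; it falls from 223.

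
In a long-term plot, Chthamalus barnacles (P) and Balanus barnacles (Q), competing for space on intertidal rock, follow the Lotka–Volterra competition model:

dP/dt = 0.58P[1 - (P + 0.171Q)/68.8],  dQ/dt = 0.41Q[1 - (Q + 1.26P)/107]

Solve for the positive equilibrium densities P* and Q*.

Setting both brackets to zero gives the nullclines P + 0.171Q = 68.8 and 1.26P + Q = 107.
Substituting Q = 107 - 1.26P into the first: P(1 - 0.171·1.26) = 68.8 - 0.171·107.
So P* = 50.5/0.785 = 64.4, and then Q* = 107 - 1.26·64.4 = 25.9.

P* ≈ 64.4, Q* ≈ 25.9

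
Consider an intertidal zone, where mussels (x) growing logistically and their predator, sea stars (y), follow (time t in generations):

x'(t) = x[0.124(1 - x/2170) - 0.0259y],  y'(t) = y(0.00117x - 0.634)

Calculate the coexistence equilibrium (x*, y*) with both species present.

From dy/dt = 0 with y > 0: 0.00117x* = 0.634, so x* = 542.
Substitute into dx/dt = 0: 0.124(1 - 542/2170) = 0.0259y*.
The bracket is 0.75, giving y* = 0.093/0.0259 = 3.59.

x* ≈ 542, y* ≈ 3.59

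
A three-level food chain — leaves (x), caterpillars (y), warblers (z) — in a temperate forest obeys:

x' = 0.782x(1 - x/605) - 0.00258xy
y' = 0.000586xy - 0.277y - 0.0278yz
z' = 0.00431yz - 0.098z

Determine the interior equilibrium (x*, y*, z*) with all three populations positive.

From dz/dt = 0: 0.00431y* = 0.098, so y* = 22.7.
From dx/dt = 0: 0.782(1 - x*/605) = 0.00258·22.7, giving x* = 605·(1 - 0.075) = 560.
From dy/dt = 0: 0.000586·560 - 0.277 = 0.0278z*, so z* = 0.0509/0.0278 = 1.83.

x* ≈ 560, y* ≈ 22.7, z* ≈ 1.83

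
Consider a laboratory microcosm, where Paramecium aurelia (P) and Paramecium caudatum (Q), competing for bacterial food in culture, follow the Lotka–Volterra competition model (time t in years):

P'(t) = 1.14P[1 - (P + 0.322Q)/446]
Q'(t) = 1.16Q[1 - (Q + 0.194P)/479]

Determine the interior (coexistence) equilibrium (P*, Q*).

P* ≈ 311, Q* ≈ 419

Setting both brackets to zero gives the nullclines P + 0.322Q = 446 and 0.194P + Q = 479.
Substituting Q = 479 - 0.194P into the first: P(1 - 0.322·0.194) = 446 - 0.322·479.
So P* = 292/0.938 = 311, and then Q* = 479 - 0.194·311 = 419.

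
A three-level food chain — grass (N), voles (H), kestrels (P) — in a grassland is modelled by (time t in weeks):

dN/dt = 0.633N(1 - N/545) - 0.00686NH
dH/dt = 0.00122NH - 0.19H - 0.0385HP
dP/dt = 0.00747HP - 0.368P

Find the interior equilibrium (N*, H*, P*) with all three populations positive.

From dP/dt = 0: 0.00747H* = 0.368, so H* = 49.3.
From dN/dt = 0: 0.633(1 - N*/545) = 0.00686·49.3, giving N* = 545·(1 - 0.534) = 254.
From dH/dt = 0: 0.00122·254 - 0.19 = 0.0385P*, so P* = 0.12/0.0385 = 3.11.

N* ≈ 254, H* ≈ 49.3, P* ≈ 3.11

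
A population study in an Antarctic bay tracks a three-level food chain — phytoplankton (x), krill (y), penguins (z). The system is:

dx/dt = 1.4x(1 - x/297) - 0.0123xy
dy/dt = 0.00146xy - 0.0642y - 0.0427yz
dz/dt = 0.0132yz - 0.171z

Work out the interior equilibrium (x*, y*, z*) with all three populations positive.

From dz/dt = 0: 0.0132y* = 0.171, so y* = 13.
From dx/dt = 0: 1.4(1 - x*/297) = 0.0123·13, giving x* = 297·(1 - 0.114) = 263.
From dy/dt = 0: 0.00146·263 - 0.0642 = 0.0427z*, so z* = 0.32/0.0427 = 7.5.

x* ≈ 263, y* ≈ 13, z* ≈ 7.5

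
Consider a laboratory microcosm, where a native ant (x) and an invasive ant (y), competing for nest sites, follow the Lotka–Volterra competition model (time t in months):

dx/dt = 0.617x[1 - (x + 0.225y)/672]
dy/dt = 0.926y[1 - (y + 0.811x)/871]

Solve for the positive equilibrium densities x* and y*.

x* ≈ 582, y* ≈ 399

Setting both brackets to zero gives the nullclines x + 0.225y = 672 and 0.811x + y = 871.
Substituting y = 871 - 0.811x into the first: x(1 - 0.225·0.811) = 672 - 0.225·871.
So x* = 476/0.818 = 582, and then y* = 871 - 0.811·582 = 399.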